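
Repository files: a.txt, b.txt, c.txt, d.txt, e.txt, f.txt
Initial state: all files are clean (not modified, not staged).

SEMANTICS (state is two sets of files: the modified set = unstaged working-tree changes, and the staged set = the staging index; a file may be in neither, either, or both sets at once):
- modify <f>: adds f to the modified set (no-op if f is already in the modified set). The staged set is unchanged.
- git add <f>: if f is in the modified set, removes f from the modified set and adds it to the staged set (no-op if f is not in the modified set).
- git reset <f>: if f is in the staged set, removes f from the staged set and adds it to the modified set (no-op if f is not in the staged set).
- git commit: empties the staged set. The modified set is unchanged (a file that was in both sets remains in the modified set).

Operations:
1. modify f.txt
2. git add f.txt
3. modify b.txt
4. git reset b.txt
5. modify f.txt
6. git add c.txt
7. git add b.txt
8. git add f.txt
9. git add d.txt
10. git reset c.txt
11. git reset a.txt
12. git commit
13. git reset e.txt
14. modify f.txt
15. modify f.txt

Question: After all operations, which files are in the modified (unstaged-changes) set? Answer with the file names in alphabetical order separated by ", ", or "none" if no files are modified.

After op 1 (modify f.txt): modified={f.txt} staged={none}
After op 2 (git add f.txt): modified={none} staged={f.txt}
After op 3 (modify b.txt): modified={b.txt} staged={f.txt}
After op 4 (git reset b.txt): modified={b.txt} staged={f.txt}
After op 5 (modify f.txt): modified={b.txt, f.txt} staged={f.txt}
After op 6 (git add c.txt): modified={b.txt, f.txt} staged={f.txt}
After op 7 (git add b.txt): modified={f.txt} staged={b.txt, f.txt}
After op 8 (git add f.txt): modified={none} staged={b.txt, f.txt}
After op 9 (git add d.txt): modified={none} staged={b.txt, f.txt}
After op 10 (git reset c.txt): modified={none} staged={b.txt, f.txt}
After op 11 (git reset a.txt): modified={none} staged={b.txt, f.txt}
After op 12 (git commit): modified={none} staged={none}
After op 13 (git reset e.txt): modified={none} staged={none}
After op 14 (modify f.txt): modified={f.txt} staged={none}
After op 15 (modify f.txt): modified={f.txt} staged={none}

Answer: f.txt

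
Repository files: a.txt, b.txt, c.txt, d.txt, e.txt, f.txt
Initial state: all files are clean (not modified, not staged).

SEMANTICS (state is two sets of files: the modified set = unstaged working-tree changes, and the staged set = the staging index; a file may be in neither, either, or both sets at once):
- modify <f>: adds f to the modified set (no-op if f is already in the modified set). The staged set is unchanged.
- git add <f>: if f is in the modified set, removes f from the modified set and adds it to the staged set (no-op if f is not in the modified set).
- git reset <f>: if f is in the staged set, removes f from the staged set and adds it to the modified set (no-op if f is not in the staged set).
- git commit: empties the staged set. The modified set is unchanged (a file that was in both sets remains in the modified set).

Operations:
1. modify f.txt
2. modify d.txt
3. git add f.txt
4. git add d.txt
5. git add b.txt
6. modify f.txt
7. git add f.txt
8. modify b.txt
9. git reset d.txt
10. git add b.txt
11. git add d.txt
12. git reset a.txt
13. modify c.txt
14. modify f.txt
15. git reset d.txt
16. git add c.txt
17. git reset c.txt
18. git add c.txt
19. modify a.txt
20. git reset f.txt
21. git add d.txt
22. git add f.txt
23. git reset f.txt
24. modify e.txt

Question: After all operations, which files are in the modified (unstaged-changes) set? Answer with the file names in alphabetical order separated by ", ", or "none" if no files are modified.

Answer: a.txt, e.txt, f.txt

Derivation:
After op 1 (modify f.txt): modified={f.txt} staged={none}
After op 2 (modify d.txt): modified={d.txt, f.txt} staged={none}
After op 3 (git add f.txt): modified={d.txt} staged={f.txt}
After op 4 (git add d.txt): modified={none} staged={d.txt, f.txt}
After op 5 (git add b.txt): modified={none} staged={d.txt, f.txt}
After op 6 (modify f.txt): modified={f.txt} staged={d.txt, f.txt}
After op 7 (git add f.txt): modified={none} staged={d.txt, f.txt}
After op 8 (modify b.txt): modified={b.txt} staged={d.txt, f.txt}
After op 9 (git reset d.txt): modified={b.txt, d.txt} staged={f.txt}
After op 10 (git add b.txt): modified={d.txt} staged={b.txt, f.txt}
After op 11 (git add d.txt): modified={none} staged={b.txt, d.txt, f.txt}
After op 12 (git reset a.txt): modified={none} staged={b.txt, d.txt, f.txt}
After op 13 (modify c.txt): modified={c.txt} staged={b.txt, d.txt, f.txt}
After op 14 (modify f.txt): modified={c.txt, f.txt} staged={b.txt, d.txt, f.txt}
After op 15 (git reset d.txt): modified={c.txt, d.txt, f.txt} staged={b.txt, f.txt}
After op 16 (git add c.txt): modified={d.txt, f.txt} staged={b.txt, c.txt, f.txt}
After op 17 (git reset c.txt): modified={c.txt, d.txt, f.txt} staged={b.txt, f.txt}
After op 18 (git add c.txt): modified={d.txt, f.txt} staged={b.txt, c.txt, f.txt}
After op 19 (modify a.txt): modified={a.txt, d.txt, f.txt} staged={b.txt, c.txt, f.txt}
After op 20 (git reset f.txt): modified={a.txt, d.txt, f.txt} staged={b.txt, c.txt}
After op 21 (git add d.txt): modified={a.txt, f.txt} staged={b.txt, c.txt, d.txt}
After op 22 (git add f.txt): modified={a.txt} staged={b.txt, c.txt, d.txt, f.txt}
After op 23 (git reset f.txt): modified={a.txt, f.txt} staged={b.txt, c.txt, d.txt}
After op 24 (modify e.txt): modified={a.txt, e.txt, f.txt} staged={b.txt, c.txt, d.txt}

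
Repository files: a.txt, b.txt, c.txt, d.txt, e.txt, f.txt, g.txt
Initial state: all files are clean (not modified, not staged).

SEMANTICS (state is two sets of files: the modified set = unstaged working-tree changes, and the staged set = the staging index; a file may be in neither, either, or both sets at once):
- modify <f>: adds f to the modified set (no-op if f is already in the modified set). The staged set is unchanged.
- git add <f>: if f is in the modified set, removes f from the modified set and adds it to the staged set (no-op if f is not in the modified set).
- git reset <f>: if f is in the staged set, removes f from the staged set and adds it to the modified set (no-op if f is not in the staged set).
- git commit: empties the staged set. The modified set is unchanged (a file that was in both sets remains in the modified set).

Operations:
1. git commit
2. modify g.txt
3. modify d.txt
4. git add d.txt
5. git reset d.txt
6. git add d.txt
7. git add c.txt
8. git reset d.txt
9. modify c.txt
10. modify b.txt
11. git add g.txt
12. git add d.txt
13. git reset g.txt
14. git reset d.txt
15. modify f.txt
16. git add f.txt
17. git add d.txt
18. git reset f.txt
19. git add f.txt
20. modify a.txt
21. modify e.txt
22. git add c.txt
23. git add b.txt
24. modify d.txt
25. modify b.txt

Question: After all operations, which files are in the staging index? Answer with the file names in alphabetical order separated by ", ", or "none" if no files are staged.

After op 1 (git commit): modified={none} staged={none}
After op 2 (modify g.txt): modified={g.txt} staged={none}
After op 3 (modify d.txt): modified={d.txt, g.txt} staged={none}
After op 4 (git add d.txt): modified={g.txt} staged={d.txt}
After op 5 (git reset d.txt): modified={d.txt, g.txt} staged={none}
After op 6 (git add d.txt): modified={g.txt} staged={d.txt}
After op 7 (git add c.txt): modified={g.txt} staged={d.txt}
After op 8 (git reset d.txt): modified={d.txt, g.txt} staged={none}
After op 9 (modify c.txt): modified={c.txt, d.txt, g.txt} staged={none}
After op 10 (modify b.txt): modified={b.txt, c.txt, d.txt, g.txt} staged={none}
After op 11 (git add g.txt): modified={b.txt, c.txt, d.txt} staged={g.txt}
After op 12 (git add d.txt): modified={b.txt, c.txt} staged={d.txt, g.txt}
After op 13 (git reset g.txt): modified={b.txt, c.txt, g.txt} staged={d.txt}
After op 14 (git reset d.txt): modified={b.txt, c.txt, d.txt, g.txt} staged={none}
After op 15 (modify f.txt): modified={b.txt, c.txt, d.txt, f.txt, g.txt} staged={none}
After op 16 (git add f.txt): modified={b.txt, c.txt, d.txt, g.txt} staged={f.txt}
After op 17 (git add d.txt): modified={b.txt, c.txt, g.txt} staged={d.txt, f.txt}
After op 18 (git reset f.txt): modified={b.txt, c.txt, f.txt, g.txt} staged={d.txt}
After op 19 (git add f.txt): modified={b.txt, c.txt, g.txt} staged={d.txt, f.txt}
After op 20 (modify a.txt): modified={a.txt, b.txt, c.txt, g.txt} staged={d.txt, f.txt}
After op 21 (modify e.txt): modified={a.txt, b.txt, c.txt, e.txt, g.txt} staged={d.txt, f.txt}
After op 22 (git add c.txt): modified={a.txt, b.txt, e.txt, g.txt} staged={c.txt, d.txt, f.txt}
After op 23 (git add b.txt): modified={a.txt, e.txt, g.txt} staged={b.txt, c.txt, d.txt, f.txt}
After op 24 (modify d.txt): modified={a.txt, d.txt, e.txt, g.txt} staged={b.txt, c.txt, d.txt, f.txt}
After op 25 (modify b.txt): modified={a.txt, b.txt, d.txt, e.txt, g.txt} staged={b.txt, c.txt, d.txt, f.txt}

Answer: b.txt, c.txt, d.txt, f.txt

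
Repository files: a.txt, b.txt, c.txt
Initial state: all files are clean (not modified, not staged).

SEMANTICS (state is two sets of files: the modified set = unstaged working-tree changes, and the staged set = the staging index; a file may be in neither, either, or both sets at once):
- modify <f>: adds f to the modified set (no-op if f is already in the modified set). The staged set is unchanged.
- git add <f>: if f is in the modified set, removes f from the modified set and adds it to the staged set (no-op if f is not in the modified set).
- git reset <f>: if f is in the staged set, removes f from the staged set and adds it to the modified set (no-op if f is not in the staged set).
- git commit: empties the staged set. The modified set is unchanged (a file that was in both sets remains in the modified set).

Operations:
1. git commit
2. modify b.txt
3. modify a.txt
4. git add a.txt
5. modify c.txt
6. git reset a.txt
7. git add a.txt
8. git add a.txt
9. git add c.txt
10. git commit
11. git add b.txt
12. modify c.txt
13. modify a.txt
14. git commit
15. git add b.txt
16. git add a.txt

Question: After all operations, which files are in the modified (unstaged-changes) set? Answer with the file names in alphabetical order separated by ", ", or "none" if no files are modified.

After op 1 (git commit): modified={none} staged={none}
After op 2 (modify b.txt): modified={b.txt} staged={none}
After op 3 (modify a.txt): modified={a.txt, b.txt} staged={none}
After op 4 (git add a.txt): modified={b.txt} staged={a.txt}
After op 5 (modify c.txt): modified={b.txt, c.txt} staged={a.txt}
After op 6 (git reset a.txt): modified={a.txt, b.txt, c.txt} staged={none}
After op 7 (git add a.txt): modified={b.txt, c.txt} staged={a.txt}
After op 8 (git add a.txt): modified={b.txt, c.txt} staged={a.txt}
After op 9 (git add c.txt): modified={b.txt} staged={a.txt, c.txt}
After op 10 (git commit): modified={b.txt} staged={none}
After op 11 (git add b.txt): modified={none} staged={b.txt}
After op 12 (modify c.txt): modified={c.txt} staged={b.txt}
After op 13 (modify a.txt): modified={a.txt, c.txt} staged={b.txt}
After op 14 (git commit): modified={a.txt, c.txt} staged={none}
After op 15 (git add b.txt): modified={a.txt, c.txt} staged={none}
After op 16 (git add a.txt): modified={c.txt} staged={a.txt}

Answer: c.txt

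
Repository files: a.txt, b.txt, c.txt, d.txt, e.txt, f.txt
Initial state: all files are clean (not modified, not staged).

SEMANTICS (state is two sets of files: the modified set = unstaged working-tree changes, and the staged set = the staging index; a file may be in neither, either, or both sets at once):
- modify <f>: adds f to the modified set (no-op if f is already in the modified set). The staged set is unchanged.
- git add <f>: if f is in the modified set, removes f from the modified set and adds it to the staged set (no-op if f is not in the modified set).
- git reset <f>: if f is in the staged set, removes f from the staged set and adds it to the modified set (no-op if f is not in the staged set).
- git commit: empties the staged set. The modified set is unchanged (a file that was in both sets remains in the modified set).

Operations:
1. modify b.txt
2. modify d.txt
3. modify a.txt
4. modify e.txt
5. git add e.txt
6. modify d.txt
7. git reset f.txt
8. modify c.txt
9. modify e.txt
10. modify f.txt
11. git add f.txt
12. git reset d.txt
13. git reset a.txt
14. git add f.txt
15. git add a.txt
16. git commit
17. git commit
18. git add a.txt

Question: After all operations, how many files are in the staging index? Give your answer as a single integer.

Answer: 0

Derivation:
After op 1 (modify b.txt): modified={b.txt} staged={none}
After op 2 (modify d.txt): modified={b.txt, d.txt} staged={none}
After op 3 (modify a.txt): modified={a.txt, b.txt, d.txt} staged={none}
After op 4 (modify e.txt): modified={a.txt, b.txt, d.txt, e.txt} staged={none}
After op 5 (git add e.txt): modified={a.txt, b.txt, d.txt} staged={e.txt}
After op 6 (modify d.txt): modified={a.txt, b.txt, d.txt} staged={e.txt}
After op 7 (git reset f.txt): modified={a.txt, b.txt, d.txt} staged={e.txt}
After op 8 (modify c.txt): modified={a.txt, b.txt, c.txt, d.txt} staged={e.txt}
After op 9 (modify e.txt): modified={a.txt, b.txt, c.txt, d.txt, e.txt} staged={e.txt}
After op 10 (modify f.txt): modified={a.txt, b.txt, c.txt, d.txt, e.txt, f.txt} staged={e.txt}
After op 11 (git add f.txt): modified={a.txt, b.txt, c.txt, d.txt, e.txt} staged={e.txt, f.txt}
After op 12 (git reset d.txt): modified={a.txt, b.txt, c.txt, d.txt, e.txt} staged={e.txt, f.txt}
After op 13 (git reset a.txt): modified={a.txt, b.txt, c.txt, d.txt, e.txt} staged={e.txt, f.txt}
After op 14 (git add f.txt): modified={a.txt, b.txt, c.txt, d.txt, e.txt} staged={e.txt, f.txt}
After op 15 (git add a.txt): modified={b.txt, c.txt, d.txt, e.txt} staged={a.txt, e.txt, f.txt}
After op 16 (git commit): modified={b.txt, c.txt, d.txt, e.txt} staged={none}
After op 17 (git commit): modified={b.txt, c.txt, d.txt, e.txt} staged={none}
After op 18 (git add a.txt): modified={b.txt, c.txt, d.txt, e.txt} staged={none}
Final staged set: {none} -> count=0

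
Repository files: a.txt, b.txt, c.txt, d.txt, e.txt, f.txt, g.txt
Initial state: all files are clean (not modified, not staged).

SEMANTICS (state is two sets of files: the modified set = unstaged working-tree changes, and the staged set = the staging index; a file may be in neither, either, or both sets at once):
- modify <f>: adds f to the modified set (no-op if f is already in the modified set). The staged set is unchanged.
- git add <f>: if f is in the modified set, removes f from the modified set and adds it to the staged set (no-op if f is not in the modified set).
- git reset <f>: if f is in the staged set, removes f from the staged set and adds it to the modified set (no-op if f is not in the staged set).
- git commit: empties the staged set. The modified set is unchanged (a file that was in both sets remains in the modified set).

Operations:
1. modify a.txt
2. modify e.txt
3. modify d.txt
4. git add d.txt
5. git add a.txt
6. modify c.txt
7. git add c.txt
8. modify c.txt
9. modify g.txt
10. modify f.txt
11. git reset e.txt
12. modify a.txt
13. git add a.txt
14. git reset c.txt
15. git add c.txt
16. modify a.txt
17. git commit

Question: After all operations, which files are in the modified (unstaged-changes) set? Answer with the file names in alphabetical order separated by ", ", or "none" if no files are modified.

Answer: a.txt, e.txt, f.txt, g.txt

Derivation:
After op 1 (modify a.txt): modified={a.txt} staged={none}
After op 2 (modify e.txt): modified={a.txt, e.txt} staged={none}
After op 3 (modify d.txt): modified={a.txt, d.txt, e.txt} staged={none}
After op 4 (git add d.txt): modified={a.txt, e.txt} staged={d.txt}
After op 5 (git add a.txt): modified={e.txt} staged={a.txt, d.txt}
After op 6 (modify c.txt): modified={c.txt, e.txt} staged={a.txt, d.txt}
After op 7 (git add c.txt): modified={e.txt} staged={a.txt, c.txt, d.txt}
After op 8 (modify c.txt): modified={c.txt, e.txt} staged={a.txt, c.txt, d.txt}
After op 9 (modify g.txt): modified={c.txt, e.txt, g.txt} staged={a.txt, c.txt, d.txt}
After op 10 (modify f.txt): modified={c.txt, e.txt, f.txt, g.txt} staged={a.txt, c.txt, d.txt}
After op 11 (git reset e.txt): modified={c.txt, e.txt, f.txt, g.txt} staged={a.txt, c.txt, d.txt}
After op 12 (modify a.txt): modified={a.txt, c.txt, e.txt, f.txt, g.txt} staged={a.txt, c.txt, d.txt}
After op 13 (git add a.txt): modified={c.txt, e.txt, f.txt, g.txt} staged={a.txt, c.txt, d.txt}
After op 14 (git reset c.txt): modified={c.txt, e.txt, f.txt, g.txt} staged={a.txt, d.txt}
After op 15 (git add c.txt): modified={e.txt, f.txt, g.txt} staged={a.txt, c.txt, d.txt}
After op 16 (modify a.txt): modified={a.txt, e.txt, f.txt, g.txt} staged={a.txt, c.txt, d.txt}
After op 17 (git commit): modified={a.txt, e.txt, f.txt, g.txt} staged={none}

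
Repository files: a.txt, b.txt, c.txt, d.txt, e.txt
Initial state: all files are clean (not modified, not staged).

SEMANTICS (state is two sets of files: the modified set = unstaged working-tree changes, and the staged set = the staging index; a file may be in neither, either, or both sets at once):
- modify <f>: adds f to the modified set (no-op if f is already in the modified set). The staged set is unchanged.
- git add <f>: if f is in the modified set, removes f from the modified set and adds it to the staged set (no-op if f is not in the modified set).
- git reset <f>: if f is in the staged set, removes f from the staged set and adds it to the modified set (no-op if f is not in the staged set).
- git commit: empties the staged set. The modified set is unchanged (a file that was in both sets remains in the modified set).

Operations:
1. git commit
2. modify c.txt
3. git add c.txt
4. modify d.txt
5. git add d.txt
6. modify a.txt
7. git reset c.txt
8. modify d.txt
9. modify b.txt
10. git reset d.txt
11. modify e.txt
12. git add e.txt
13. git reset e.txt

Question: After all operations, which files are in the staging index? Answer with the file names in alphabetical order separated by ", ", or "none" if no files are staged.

Answer: none

Derivation:
After op 1 (git commit): modified={none} staged={none}
After op 2 (modify c.txt): modified={c.txt} staged={none}
After op 3 (git add c.txt): modified={none} staged={c.txt}
After op 4 (modify d.txt): modified={d.txt} staged={c.txt}
After op 5 (git add d.txt): modified={none} staged={c.txt, d.txt}
After op 6 (modify a.txt): modified={a.txt} staged={c.txt, d.txt}
After op 7 (git reset c.txt): modified={a.txt, c.txt} staged={d.txt}
After op 8 (modify d.txt): modified={a.txt, c.txt, d.txt} staged={d.txt}
After op 9 (modify b.txt): modified={a.txt, b.txt, c.txt, d.txt} staged={d.txt}
After op 10 (git reset d.txt): modified={a.txt, b.txt, c.txt, d.txt} staged={none}
After op 11 (modify e.txt): modified={a.txt, b.txt, c.txt, d.txt, e.txt} staged={none}
After op 12 (git add e.txt): modified={a.txt, b.txt, c.txt, d.txt} staged={e.txt}
After op 13 (git reset e.txt): modified={a.txt, b.txt, c.txt, d.txt, e.txt} staged={none}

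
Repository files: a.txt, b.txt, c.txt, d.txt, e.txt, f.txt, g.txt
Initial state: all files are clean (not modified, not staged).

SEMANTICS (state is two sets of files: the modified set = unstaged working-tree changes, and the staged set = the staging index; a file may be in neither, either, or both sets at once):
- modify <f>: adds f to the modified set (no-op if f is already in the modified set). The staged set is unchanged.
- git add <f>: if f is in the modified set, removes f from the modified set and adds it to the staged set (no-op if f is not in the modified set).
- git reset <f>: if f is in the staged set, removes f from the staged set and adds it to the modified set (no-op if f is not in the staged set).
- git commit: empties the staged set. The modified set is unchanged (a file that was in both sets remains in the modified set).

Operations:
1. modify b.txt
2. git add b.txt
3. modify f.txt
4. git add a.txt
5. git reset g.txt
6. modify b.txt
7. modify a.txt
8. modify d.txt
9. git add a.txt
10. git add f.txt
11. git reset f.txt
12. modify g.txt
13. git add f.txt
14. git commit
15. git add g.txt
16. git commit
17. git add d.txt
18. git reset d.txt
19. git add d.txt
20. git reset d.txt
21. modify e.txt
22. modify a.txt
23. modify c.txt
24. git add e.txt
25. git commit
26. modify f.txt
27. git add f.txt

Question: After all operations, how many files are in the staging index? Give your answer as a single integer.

Answer: 1

Derivation:
After op 1 (modify b.txt): modified={b.txt} staged={none}
After op 2 (git add b.txt): modified={none} staged={b.txt}
After op 3 (modify f.txt): modified={f.txt} staged={b.txt}
After op 4 (git add a.txt): modified={f.txt} staged={b.txt}
After op 5 (git reset g.txt): modified={f.txt} staged={b.txt}
After op 6 (modify b.txt): modified={b.txt, f.txt} staged={b.txt}
After op 7 (modify a.txt): modified={a.txt, b.txt, f.txt} staged={b.txt}
After op 8 (modify d.txt): modified={a.txt, b.txt, d.txt, f.txt} staged={b.txt}
After op 9 (git add a.txt): modified={b.txt, d.txt, f.txt} staged={a.txt, b.txt}
After op 10 (git add f.txt): modified={b.txt, d.txt} staged={a.txt, b.txt, f.txt}
After op 11 (git reset f.txt): modified={b.txt, d.txt, f.txt} staged={a.txt, b.txt}
After op 12 (modify g.txt): modified={b.txt, d.txt, f.txt, g.txt} staged={a.txt, b.txt}
After op 13 (git add f.txt): modified={b.txt, d.txt, g.txt} staged={a.txt, b.txt, f.txt}
After op 14 (git commit): modified={b.txt, d.txt, g.txt} staged={none}
After op 15 (git add g.txt): modified={b.txt, d.txt} staged={g.txt}
After op 16 (git commit): modified={b.txt, d.txt} staged={none}
After op 17 (git add d.txt): modified={b.txt} staged={d.txt}
After op 18 (git reset d.txt): modified={b.txt, d.txt} staged={none}
After op 19 (git add d.txt): modified={b.txt} staged={d.txt}
After op 20 (git reset d.txt): modified={b.txt, d.txt} staged={none}
After op 21 (modify e.txt): modified={b.txt, d.txt, e.txt} staged={none}
After op 22 (modify a.txt): modified={a.txt, b.txt, d.txt, e.txt} staged={none}
After op 23 (modify c.txt): modified={a.txt, b.txt, c.txt, d.txt, e.txt} staged={none}
After op 24 (git add e.txt): modified={a.txt, b.txt, c.txt, d.txt} staged={e.txt}
After op 25 (git commit): modified={a.txt, b.txt, c.txt, d.txt} staged={none}
After op 26 (modify f.txt): modified={a.txt, b.txt, c.txt, d.txt, f.txt} staged={none}
After op 27 (git add f.txt): modified={a.txt, b.txt, c.txt, d.txt} staged={f.txt}
Final staged set: {f.txt} -> count=1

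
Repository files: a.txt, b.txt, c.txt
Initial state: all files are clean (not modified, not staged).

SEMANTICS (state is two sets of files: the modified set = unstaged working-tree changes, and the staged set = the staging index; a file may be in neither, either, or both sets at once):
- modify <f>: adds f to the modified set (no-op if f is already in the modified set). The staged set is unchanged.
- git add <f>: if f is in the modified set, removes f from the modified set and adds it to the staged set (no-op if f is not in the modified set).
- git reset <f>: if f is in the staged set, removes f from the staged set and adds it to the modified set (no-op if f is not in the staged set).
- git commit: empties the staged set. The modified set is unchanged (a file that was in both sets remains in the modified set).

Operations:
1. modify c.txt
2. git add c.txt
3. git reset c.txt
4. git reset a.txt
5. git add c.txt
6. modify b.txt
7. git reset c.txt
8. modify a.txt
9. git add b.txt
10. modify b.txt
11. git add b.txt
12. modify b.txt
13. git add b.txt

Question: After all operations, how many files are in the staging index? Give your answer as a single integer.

Answer: 1

Derivation:
After op 1 (modify c.txt): modified={c.txt} staged={none}
After op 2 (git add c.txt): modified={none} staged={c.txt}
After op 3 (git reset c.txt): modified={c.txt} staged={none}
After op 4 (git reset a.txt): modified={c.txt} staged={none}
After op 5 (git add c.txt): modified={none} staged={c.txt}
After op 6 (modify b.txt): modified={b.txt} staged={c.txt}
After op 7 (git reset c.txt): modified={b.txt, c.txt} staged={none}
After op 8 (modify a.txt): modified={a.txt, b.txt, c.txt} staged={none}
After op 9 (git add b.txt): modified={a.txt, c.txt} staged={b.txt}
After op 10 (modify b.txt): modified={a.txt, b.txt, c.txt} staged={b.txt}
After op 11 (git add b.txt): modified={a.txt, c.txt} staged={b.txt}
After op 12 (modify b.txt): modified={a.txt, b.txt, c.txt} staged={b.txt}
After op 13 (git add b.txt): modified={a.txt, c.txt} staged={b.txt}
Final staged set: {b.txt} -> count=1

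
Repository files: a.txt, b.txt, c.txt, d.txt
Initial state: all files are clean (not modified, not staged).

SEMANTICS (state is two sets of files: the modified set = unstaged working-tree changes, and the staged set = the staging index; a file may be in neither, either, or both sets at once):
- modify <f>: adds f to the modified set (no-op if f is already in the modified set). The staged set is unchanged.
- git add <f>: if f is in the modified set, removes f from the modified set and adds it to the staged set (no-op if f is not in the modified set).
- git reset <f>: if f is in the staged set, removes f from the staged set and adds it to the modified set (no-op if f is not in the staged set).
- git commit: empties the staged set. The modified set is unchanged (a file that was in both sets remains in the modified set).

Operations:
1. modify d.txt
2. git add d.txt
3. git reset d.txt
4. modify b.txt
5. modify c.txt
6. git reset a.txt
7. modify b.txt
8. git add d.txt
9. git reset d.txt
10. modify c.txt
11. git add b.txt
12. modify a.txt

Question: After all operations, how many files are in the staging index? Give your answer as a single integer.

Answer: 1

Derivation:
After op 1 (modify d.txt): modified={d.txt} staged={none}
After op 2 (git add d.txt): modified={none} staged={d.txt}
After op 3 (git reset d.txt): modified={d.txt} staged={none}
After op 4 (modify b.txt): modified={b.txt, d.txt} staged={none}
After op 5 (modify c.txt): modified={b.txt, c.txt, d.txt} staged={none}
After op 6 (git reset a.txt): modified={b.txt, c.txt, d.txt} staged={none}
After op 7 (modify b.txt): modified={b.txt, c.txt, d.txt} staged={none}
After op 8 (git add d.txt): modified={b.txt, c.txt} staged={d.txt}
After op 9 (git reset d.txt): modified={b.txt, c.txt, d.txt} staged={none}
After op 10 (modify c.txt): modified={b.txt, c.txt, d.txt} staged={none}
After op 11 (git add b.txt): modified={c.txt, d.txt} staged={b.txt}
After op 12 (modify a.txt): modified={a.txt, c.txt, d.txt} staged={b.txt}
Final staged set: {b.txt} -> count=1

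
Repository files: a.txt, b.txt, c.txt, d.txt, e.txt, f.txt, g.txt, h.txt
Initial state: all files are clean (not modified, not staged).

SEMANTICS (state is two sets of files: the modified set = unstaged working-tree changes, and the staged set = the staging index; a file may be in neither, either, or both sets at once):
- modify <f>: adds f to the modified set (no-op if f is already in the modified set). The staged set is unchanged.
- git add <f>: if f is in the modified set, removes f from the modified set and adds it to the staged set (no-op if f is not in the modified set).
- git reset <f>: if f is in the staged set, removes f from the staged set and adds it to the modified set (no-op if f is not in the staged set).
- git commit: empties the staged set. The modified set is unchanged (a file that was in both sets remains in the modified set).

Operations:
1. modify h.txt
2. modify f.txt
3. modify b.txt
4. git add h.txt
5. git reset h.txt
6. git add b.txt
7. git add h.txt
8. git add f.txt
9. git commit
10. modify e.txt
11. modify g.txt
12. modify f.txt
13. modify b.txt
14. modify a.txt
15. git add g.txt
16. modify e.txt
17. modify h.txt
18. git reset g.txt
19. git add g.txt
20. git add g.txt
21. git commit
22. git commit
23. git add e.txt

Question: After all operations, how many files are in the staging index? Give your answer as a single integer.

After op 1 (modify h.txt): modified={h.txt} staged={none}
After op 2 (modify f.txt): modified={f.txt, h.txt} staged={none}
After op 3 (modify b.txt): modified={b.txt, f.txt, h.txt} staged={none}
After op 4 (git add h.txt): modified={b.txt, f.txt} staged={h.txt}
After op 5 (git reset h.txt): modified={b.txt, f.txt, h.txt} staged={none}
After op 6 (git add b.txt): modified={f.txt, h.txt} staged={b.txt}
After op 7 (git add h.txt): modified={f.txt} staged={b.txt, h.txt}
After op 8 (git add f.txt): modified={none} staged={b.txt, f.txt, h.txt}
After op 9 (git commit): modified={none} staged={none}
After op 10 (modify e.txt): modified={e.txt} staged={none}
After op 11 (modify g.txt): modified={e.txt, g.txt} staged={none}
After op 12 (modify f.txt): modified={e.txt, f.txt, g.txt} staged={none}
After op 13 (modify b.txt): modified={b.txt, e.txt, f.txt, g.txt} staged={none}
After op 14 (modify a.txt): modified={a.txt, b.txt, e.txt, f.txt, g.txt} staged={none}
After op 15 (git add g.txt): modified={a.txt, b.txt, e.txt, f.txt} staged={g.txt}
After op 16 (modify e.txt): modified={a.txt, b.txt, e.txt, f.txt} staged={g.txt}
After op 17 (modify h.txt): modified={a.txt, b.txt, e.txt, f.txt, h.txt} staged={g.txt}
After op 18 (git reset g.txt): modified={a.txt, b.txt, e.txt, f.txt, g.txt, h.txt} staged={none}
After op 19 (git add g.txt): modified={a.txt, b.txt, e.txt, f.txt, h.txt} staged={g.txt}
After op 20 (git add g.txt): modified={a.txt, b.txt, e.txt, f.txt, h.txt} staged={g.txt}
After op 21 (git commit): modified={a.txt, b.txt, e.txt, f.txt, h.txt} staged={none}
After op 22 (git commit): modified={a.txt, b.txt, e.txt, f.txt, h.txt} staged={none}
After op 23 (git add e.txt): modified={a.txt, b.txt, f.txt, h.txt} staged={e.txt}
Final staged set: {e.txt} -> count=1

Answer: 1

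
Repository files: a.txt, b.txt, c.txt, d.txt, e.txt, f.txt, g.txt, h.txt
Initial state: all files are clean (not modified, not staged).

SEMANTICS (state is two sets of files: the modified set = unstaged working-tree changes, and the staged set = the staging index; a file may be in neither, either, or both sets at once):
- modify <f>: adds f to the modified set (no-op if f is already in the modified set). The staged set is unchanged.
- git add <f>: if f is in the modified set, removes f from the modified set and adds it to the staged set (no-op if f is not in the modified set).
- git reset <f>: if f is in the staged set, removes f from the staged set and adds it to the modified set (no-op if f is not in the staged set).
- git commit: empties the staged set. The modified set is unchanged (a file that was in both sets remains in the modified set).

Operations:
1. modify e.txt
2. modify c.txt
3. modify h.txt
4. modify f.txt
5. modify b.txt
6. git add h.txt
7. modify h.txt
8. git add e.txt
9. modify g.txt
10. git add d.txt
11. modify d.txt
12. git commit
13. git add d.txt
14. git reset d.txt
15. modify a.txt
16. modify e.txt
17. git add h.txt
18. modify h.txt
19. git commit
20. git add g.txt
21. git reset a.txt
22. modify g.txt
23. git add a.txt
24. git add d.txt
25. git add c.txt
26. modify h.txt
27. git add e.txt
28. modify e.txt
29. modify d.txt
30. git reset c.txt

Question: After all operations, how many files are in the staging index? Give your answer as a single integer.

Answer: 4

Derivation:
After op 1 (modify e.txt): modified={e.txt} staged={none}
After op 2 (modify c.txt): modified={c.txt, e.txt} staged={none}
After op 3 (modify h.txt): modified={c.txt, e.txt, h.txt} staged={none}
After op 4 (modify f.txt): modified={c.txt, e.txt, f.txt, h.txt} staged={none}
After op 5 (modify b.txt): modified={b.txt, c.txt, e.txt, f.txt, h.txt} staged={none}
After op 6 (git add h.txt): modified={b.txt, c.txt, e.txt, f.txt} staged={h.txt}
After op 7 (modify h.txt): modified={b.txt, c.txt, e.txt, f.txt, h.txt} staged={h.txt}
After op 8 (git add e.txt): modified={b.txt, c.txt, f.txt, h.txt} staged={e.txt, h.txt}
After op 9 (modify g.txt): modified={b.txt, c.txt, f.txt, g.txt, h.txt} staged={e.txt, h.txt}
After op 10 (git add d.txt): modified={b.txt, c.txt, f.txt, g.txt, h.txt} staged={e.txt, h.txt}
After op 11 (modify d.txt): modified={b.txt, c.txt, d.txt, f.txt, g.txt, h.txt} staged={e.txt, h.txt}
After op 12 (git commit): modified={b.txt, c.txt, d.txt, f.txt, g.txt, h.txt} staged={none}
After op 13 (git add d.txt): modified={b.txt, c.txt, f.txt, g.txt, h.txt} staged={d.txt}
After op 14 (git reset d.txt): modified={b.txt, c.txt, d.txt, f.txt, g.txt, h.txt} staged={none}
After op 15 (modify a.txt): modified={a.txt, b.txt, c.txt, d.txt, f.txt, g.txt, h.txt} staged={none}
After op 16 (modify e.txt): modified={a.txt, b.txt, c.txt, d.txt, e.txt, f.txt, g.txt, h.txt} staged={none}
After op 17 (git add h.txt): modified={a.txt, b.txt, c.txt, d.txt, e.txt, f.txt, g.txt} staged={h.txt}
After op 18 (modify h.txt): modified={a.txt, b.txt, c.txt, d.txt, e.txt, f.txt, g.txt, h.txt} staged={h.txt}
After op 19 (git commit): modified={a.txt, b.txt, c.txt, d.txt, e.txt, f.txt, g.txt, h.txt} staged={none}
After op 20 (git add g.txt): modified={a.txt, b.txt, c.txt, d.txt, e.txt, f.txt, h.txt} staged={g.txt}
After op 21 (git reset a.txt): modified={a.txt, b.txt, c.txt, d.txt, e.txt, f.txt, h.txt} staged={g.txt}
After op 22 (modify g.txt): modified={a.txt, b.txt, c.txt, d.txt, e.txt, f.txt, g.txt, h.txt} staged={g.txt}
After op 23 (git add a.txt): modified={b.txt, c.txt, d.txt, e.txt, f.txt, g.txt, h.txt} staged={a.txt, g.txt}
After op 24 (git add d.txt): modified={b.txt, c.txt, e.txt, f.txt, g.txt, h.txt} staged={a.txt, d.txt, g.txt}
After op 25 (git add c.txt): modified={b.txt, e.txt, f.txt, g.txt, h.txt} staged={a.txt, c.txt, d.txt, g.txt}
After op 26 (modify h.txt): modified={b.txt, e.txt, f.txt, g.txt, h.txt} staged={a.txt, c.txt, d.txt, g.txt}
After op 27 (git add e.txt): modified={b.txt, f.txt, g.txt, h.txt} staged={a.txt, c.txt, d.txt, e.txt, g.txt}
After op 28 (modify e.txt): modified={b.txt, e.txt, f.txt, g.txt, h.txt} staged={a.txt, c.txt, d.txt, e.txt, g.txt}
After op 29 (modify d.txt): modified={b.txt, d.txt, e.txt, f.txt, g.txt, h.txt} staged={a.txt, c.txt, d.txt, e.txt, g.txt}
After op 30 (git reset c.txt): modified={b.txt, c.txt, d.txt, e.txt, f.txt, g.txt, h.txt} staged={a.txt, d.txt, e.txt, g.txt}
Final staged set: {a.txt, d.txt, e.txt, g.txt} -> count=4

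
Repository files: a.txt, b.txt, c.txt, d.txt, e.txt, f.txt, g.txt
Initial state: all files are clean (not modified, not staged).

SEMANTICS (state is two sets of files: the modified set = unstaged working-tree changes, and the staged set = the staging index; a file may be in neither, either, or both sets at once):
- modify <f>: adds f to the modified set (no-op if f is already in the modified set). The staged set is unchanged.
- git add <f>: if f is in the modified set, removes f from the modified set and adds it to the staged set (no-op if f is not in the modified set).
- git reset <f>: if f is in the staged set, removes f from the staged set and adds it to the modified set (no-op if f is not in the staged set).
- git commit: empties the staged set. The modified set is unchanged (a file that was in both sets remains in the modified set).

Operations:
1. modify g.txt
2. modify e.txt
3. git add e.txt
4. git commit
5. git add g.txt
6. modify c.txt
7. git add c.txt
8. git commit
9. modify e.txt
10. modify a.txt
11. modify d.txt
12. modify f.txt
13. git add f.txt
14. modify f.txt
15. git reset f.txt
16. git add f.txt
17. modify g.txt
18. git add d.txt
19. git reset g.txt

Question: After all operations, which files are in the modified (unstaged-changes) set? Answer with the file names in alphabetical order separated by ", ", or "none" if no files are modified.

After op 1 (modify g.txt): modified={g.txt} staged={none}
After op 2 (modify e.txt): modified={e.txt, g.txt} staged={none}
After op 3 (git add e.txt): modified={g.txt} staged={e.txt}
After op 4 (git commit): modified={g.txt} staged={none}
After op 5 (git add g.txt): modified={none} staged={g.txt}
After op 6 (modify c.txt): modified={c.txt} staged={g.txt}
After op 7 (git add c.txt): modified={none} staged={c.txt, g.txt}
After op 8 (git commit): modified={none} staged={none}
After op 9 (modify e.txt): modified={e.txt} staged={none}
After op 10 (modify a.txt): modified={a.txt, e.txt} staged={none}
After op 11 (modify d.txt): modified={a.txt, d.txt, e.txt} staged={none}
After op 12 (modify f.txt): modified={a.txt, d.txt, e.txt, f.txt} staged={none}
After op 13 (git add f.txt): modified={a.txt, d.txt, e.txt} staged={f.txt}
After op 14 (modify f.txt): modified={a.txt, d.txt, e.txt, f.txt} staged={f.txt}
After op 15 (git reset f.txt): modified={a.txt, d.txt, e.txt, f.txt} staged={none}
After op 16 (git add f.txt): modified={a.txt, d.txt, e.txt} staged={f.txt}
After op 17 (modify g.txt): modified={a.txt, d.txt, e.txt, g.txt} staged={f.txt}
After op 18 (git add d.txt): modified={a.txt, e.txt, g.txt} staged={d.txt, f.txt}
After op 19 (git reset g.txt): modified={a.txt, e.txt, g.txt} staged={d.txt, f.txt}

Answer: a.txt, e.txt, g.txt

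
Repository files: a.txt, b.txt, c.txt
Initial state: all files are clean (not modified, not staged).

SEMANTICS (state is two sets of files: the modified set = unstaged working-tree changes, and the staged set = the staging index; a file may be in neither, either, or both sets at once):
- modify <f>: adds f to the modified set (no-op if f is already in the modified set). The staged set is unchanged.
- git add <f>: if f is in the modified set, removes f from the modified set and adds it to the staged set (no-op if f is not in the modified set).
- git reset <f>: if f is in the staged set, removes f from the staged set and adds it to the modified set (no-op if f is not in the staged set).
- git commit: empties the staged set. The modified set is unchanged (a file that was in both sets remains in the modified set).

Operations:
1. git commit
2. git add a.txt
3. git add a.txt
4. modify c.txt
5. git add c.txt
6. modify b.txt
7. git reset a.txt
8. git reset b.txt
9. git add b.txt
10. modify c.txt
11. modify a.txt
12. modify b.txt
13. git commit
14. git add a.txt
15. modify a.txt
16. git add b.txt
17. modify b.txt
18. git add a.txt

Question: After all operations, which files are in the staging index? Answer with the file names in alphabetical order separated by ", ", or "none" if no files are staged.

After op 1 (git commit): modified={none} staged={none}
After op 2 (git add a.txt): modified={none} staged={none}
After op 3 (git add a.txt): modified={none} staged={none}
After op 4 (modify c.txt): modified={c.txt} staged={none}
After op 5 (git add c.txt): modified={none} staged={c.txt}
After op 6 (modify b.txt): modified={b.txt} staged={c.txt}
After op 7 (git reset a.txt): modified={b.txt} staged={c.txt}
After op 8 (git reset b.txt): modified={b.txt} staged={c.txt}
After op 9 (git add b.txt): modified={none} staged={b.txt, c.txt}
After op 10 (modify c.txt): modified={c.txt} staged={b.txt, c.txt}
After op 11 (modify a.txt): modified={a.txt, c.txt} staged={b.txt, c.txt}
After op 12 (modify b.txt): modified={a.txt, b.txt, c.txt} staged={b.txt, c.txt}
After op 13 (git commit): modified={a.txt, b.txt, c.txt} staged={none}
After op 14 (git add a.txt): modified={b.txt, c.txt} staged={a.txt}
After op 15 (modify a.txt): modified={a.txt, b.txt, c.txt} staged={a.txt}
After op 16 (git add b.txt): modified={a.txt, c.txt} staged={a.txt, b.txt}
After op 17 (modify b.txt): modified={a.txt, b.txt, c.txt} staged={a.txt, b.txt}
After op 18 (git add a.txt): modified={b.txt, c.txt} staged={a.txt, b.txt}

Answer: a.txt, b.txt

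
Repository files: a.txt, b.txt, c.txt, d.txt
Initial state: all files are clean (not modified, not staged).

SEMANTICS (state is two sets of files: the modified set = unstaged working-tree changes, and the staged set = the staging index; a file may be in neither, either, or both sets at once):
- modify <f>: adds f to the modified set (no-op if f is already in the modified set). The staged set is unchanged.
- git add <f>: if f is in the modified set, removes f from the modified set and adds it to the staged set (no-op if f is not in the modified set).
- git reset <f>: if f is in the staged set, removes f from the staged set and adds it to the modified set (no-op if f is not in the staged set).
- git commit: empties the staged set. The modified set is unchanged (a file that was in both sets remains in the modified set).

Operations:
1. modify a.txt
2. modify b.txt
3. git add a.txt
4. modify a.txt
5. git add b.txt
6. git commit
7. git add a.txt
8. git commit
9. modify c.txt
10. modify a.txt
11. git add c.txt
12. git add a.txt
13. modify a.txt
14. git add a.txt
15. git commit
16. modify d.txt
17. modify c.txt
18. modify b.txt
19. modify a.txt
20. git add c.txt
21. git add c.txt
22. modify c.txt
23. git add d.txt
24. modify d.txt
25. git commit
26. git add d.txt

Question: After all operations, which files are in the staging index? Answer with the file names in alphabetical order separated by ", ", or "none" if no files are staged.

After op 1 (modify a.txt): modified={a.txt} staged={none}
After op 2 (modify b.txt): modified={a.txt, b.txt} staged={none}
After op 3 (git add a.txt): modified={b.txt} staged={a.txt}
After op 4 (modify a.txt): modified={a.txt, b.txt} staged={a.txt}
After op 5 (git add b.txt): modified={a.txt} staged={a.txt, b.txt}
After op 6 (git commit): modified={a.txt} staged={none}
After op 7 (git add a.txt): modified={none} staged={a.txt}
After op 8 (git commit): modified={none} staged={none}
After op 9 (modify c.txt): modified={c.txt} staged={none}
After op 10 (modify a.txt): modified={a.txt, c.txt} staged={none}
After op 11 (git add c.txt): modified={a.txt} staged={c.txt}
After op 12 (git add a.txt): modified={none} staged={a.txt, c.txt}
After op 13 (modify a.txt): modified={a.txt} staged={a.txt, c.txt}
After op 14 (git add a.txt): modified={none} staged={a.txt, c.txt}
After op 15 (git commit): modified={none} staged={none}
After op 16 (modify d.txt): modified={d.txt} staged={none}
After op 17 (modify c.txt): modified={c.txt, d.txt} staged={none}
After op 18 (modify b.txt): modified={b.txt, c.txt, d.txt} staged={none}
After op 19 (modify a.txt): modified={a.txt, b.txt, c.txt, d.txt} staged={none}
After op 20 (git add c.txt): modified={a.txt, b.txt, d.txt} staged={c.txt}
After op 21 (git add c.txt): modified={a.txt, b.txt, d.txt} staged={c.txt}
After op 22 (modify c.txt): modified={a.txt, b.txt, c.txt, d.txt} staged={c.txt}
After op 23 (git add d.txt): modified={a.txt, b.txt, c.txt} staged={c.txt, d.txt}
After op 24 (modify d.txt): modified={a.txt, b.txt, c.txt, d.txt} staged={c.txt, d.txt}
After op 25 (git commit): modified={a.txt, b.txt, c.txt, d.txt} staged={none}
After op 26 (git add d.txt): modified={a.txt, b.txt, c.txt} staged={d.txt}

Answer: d.txt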